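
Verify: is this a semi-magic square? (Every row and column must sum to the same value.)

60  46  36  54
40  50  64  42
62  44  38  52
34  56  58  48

Yes

Row 1: 60 + 46 + 36 + 54 = 196.
Row 2: 40 + 50 + 64 + 42 = 196.
Row 3: 62 + 44 + 38 + 52 = 196.
Row 4: 34 + 56 + 58 + 48 = 196.
Column 1: 60 + 40 + 62 + 34 = 196.
Column 2: 46 + 50 + 44 + 56 = 196.
Column 3: 36 + 64 + 38 + 58 = 196.
Column 4: 54 + 42 + 52 + 48 = 196.
All lines sum to 196.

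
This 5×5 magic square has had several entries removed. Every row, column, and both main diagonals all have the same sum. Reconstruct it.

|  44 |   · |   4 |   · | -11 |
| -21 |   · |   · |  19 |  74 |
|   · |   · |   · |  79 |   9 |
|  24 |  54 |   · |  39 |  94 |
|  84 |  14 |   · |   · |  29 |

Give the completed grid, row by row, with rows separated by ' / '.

44 99 4 59 -11 / -21 34 89 19 74 / 64 -6 49 79 9 / 24 54 -16 39 94 / 84 14 69 -1 29

Column 5 is already complete: -11 + 74 + 9 + 94 + 29 = 195, so that is the magic constant.
Using row 4: 24 + 54 + 39 + 94 + ? → (4,3) = 195 − 211 = -16.
Using column 1: 44 + (-21) + 24 + 84 + ? → (3,1) = 195 − 131 = 64.
Using anti-diagonal: -11 + 19 + 54 + 84 + ? → (3,3) = 195 − 146 = 49.
Row 3: 64 + 49 + 79 + 9 + ? = 195, so (3,2) = -6.
Using main diagonal: 44 + 49 + 39 + 29 + ? → (2,2) = 195 − 161 = 34.
Using row 2: -21 + 34 + 19 + 74 + ? → (2,3) = 195 − 106 = 89.
Column 2: 34 + (-6) + 54 + 14 + ? = 195, so (1,2) = 99.
The remaining cell in column 3 is (5,3) = 195 − 126 = 69.
From row 1, 195 − (44 + 99 + 4 + (-11)) gives (1,4) = 59.
Row 5 must total 195; the given cells sum to 196, so (5,4) = -1.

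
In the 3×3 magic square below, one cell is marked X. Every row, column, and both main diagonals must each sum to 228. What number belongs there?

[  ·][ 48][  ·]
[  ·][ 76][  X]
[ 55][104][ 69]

Using main diagonal: 76 + 69 + ? → (1,1) = 228 − 145 = 83.
Anti-diagonal needs 228; the known cells sum to 131, so (1,3) = 97.
Column 1: 83 + 55 + ? = 228, so (2,1) = 90.
Column 3 needs 228; the known cells sum to 166, so (2,3) = 62.

62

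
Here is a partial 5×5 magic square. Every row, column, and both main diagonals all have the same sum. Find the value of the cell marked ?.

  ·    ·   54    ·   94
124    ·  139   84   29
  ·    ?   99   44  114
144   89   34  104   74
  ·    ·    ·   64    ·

129

Row 4 is complete and sums to 445; that is the magic constant.
Row 2: 124 + 139 + 84 + 29 + ? = 445, so (2,2) = 69.
Using column 3: 54 + 139 + 99 + 34 + ? → (5,3) = 445 − 326 = 119.
The remaining cell in column 4 is (1,4) = 445 − 296 = 149.
Column 5: 94 + 29 + 114 + 74 + ? = 445, so (5,5) = 134.
Main diagonal: 69 + 99 + 104 + 134 + ? = 445, so (1,1) = 39.
From anti-diagonal, 445 − (94 + 84 + 99 + 89) gives (5,1) = 79.
Row 1 must total 445; the given cells sum to 336, so (1,2) = 109.
Using row 5: 79 + 119 + 64 + 134 + ? → (5,2) = 445 − 396 = 49.
Column 1 must total 445; the given cells sum to 386, so (3,1) = 59.
Column 2: 109 + 69 + 89 + 49 + ? = 445, so (3,2) = 129.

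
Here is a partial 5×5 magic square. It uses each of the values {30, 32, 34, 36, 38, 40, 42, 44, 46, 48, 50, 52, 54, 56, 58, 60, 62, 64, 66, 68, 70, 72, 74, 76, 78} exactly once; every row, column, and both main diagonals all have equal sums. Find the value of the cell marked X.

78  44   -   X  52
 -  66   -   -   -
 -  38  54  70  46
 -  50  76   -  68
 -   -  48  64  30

36

The 25 entries sum to 1350, so each line sums to 1350/5 = 270.
The remaining cell in row 3 is (3,1) = 270 − 208 = 62.
Column 2: 44 + 66 + 38 + 50 + ? = 270, so (5,2) = 72.
From column 5, 270 − (52 + 46 + 68 + 30) gives (2,5) = 74.
Main diagonal needs 270; the known cells sum to 228, so (4,4) = 42.
From row 4, 270 − (50 + 76 + 42 + 68) gives (4,1) = 34.
From row 5, 270 − (72 + 48 + 64 + 30) gives (5,1) = 56.
From column 1, 270 − (78 + 62 + 34 + 56) gives (2,1) = 40.
Anti-diagonal needs 270; the known cells sum to 212, so (2,4) = 58.
Row 2: 40 + 66 + 58 + 74 + ? = 270, so (2,3) = 32.
The remaining cell in column 3 is (1,3) = 270 − 210 = 60.
Column 4 needs 270; the known cells sum to 234, so (1,4) = 36.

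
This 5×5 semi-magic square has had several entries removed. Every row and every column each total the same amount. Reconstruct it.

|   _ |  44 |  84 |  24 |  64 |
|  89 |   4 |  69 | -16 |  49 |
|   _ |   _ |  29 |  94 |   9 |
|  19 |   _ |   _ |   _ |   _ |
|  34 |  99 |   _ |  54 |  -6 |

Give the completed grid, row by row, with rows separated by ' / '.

-21 44 84 24 64 / 89 4 69 -16 49 / 74 -11 29 94 9 / 19 59 -1 39 79 / 34 99 14 54 -6

Row 2 is already complete: 89 + 4 + 69 + -16 + 49 = 195, so that is the magic constant.
Row 1 must total 195; the given cells sum to 216, so (1,1) = -21.
Using row 5: 34 + 99 + 54 + (-6) + ? → (5,3) = 195 − 181 = 14.
Column 1 needs 195; the known cells sum to 121, so (3,1) = 74.
Column 3: 84 + 69 + 29 + 14 + ? = 195, so (4,3) = -1.
Column 4 must total 195; the given cells sum to 156, so (4,4) = 39.
Column 5: 64 + 49 + 9 + (-6) + ? = 195, so (4,5) = 79.
Row 3: 74 + 29 + 94 + 9 + ? = 195, so (3,2) = -11.
Using row 4: 19 + (-1) + 39 + 79 + ? → (4,2) = 195 − 136 = 59.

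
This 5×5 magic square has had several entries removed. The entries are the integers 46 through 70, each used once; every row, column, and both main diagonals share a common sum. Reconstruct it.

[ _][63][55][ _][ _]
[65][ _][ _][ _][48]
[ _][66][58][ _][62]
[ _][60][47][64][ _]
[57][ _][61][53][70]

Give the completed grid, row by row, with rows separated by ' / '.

The entries are 46 through 70, which sum to 1450, so each line sums to 1450/5 = 290.
The remaining cell in row 5 is (5,2) = 290 − 241 = 49.
From column 2, 290 − (63 + 66 + 60 + 49) gives (2,2) = 52.
Column 3 must total 290; the given cells sum to 221, so (2,3) = 69.
From main diagonal, 290 − (52 + 58 + 64 + 70) gives (1,1) = 46.
Row 2 must total 290; the given cells sum to 234, so (2,4) = 56.
Anti-diagonal: 56 + 58 + 60 + 57 + ? = 290, so (1,5) = 59.
From row 1, 290 − (46 + 63 + 55 + 59) gives (1,4) = 67.
The remaining cell in column 4 is (3,4) = 290 − 240 = 50.
From column 5, 290 − (59 + 48 + 62 + 70) gives (4,5) = 51.
Row 3 needs 290; the known cells sum to 236, so (3,1) = 54.
From row 4, 290 − (60 + 47 + 64 + 51) gives (4,1) = 68.

46 63 55 67 59 / 65 52 69 56 48 / 54 66 58 50 62 / 68 60 47 64 51 / 57 49 61 53 70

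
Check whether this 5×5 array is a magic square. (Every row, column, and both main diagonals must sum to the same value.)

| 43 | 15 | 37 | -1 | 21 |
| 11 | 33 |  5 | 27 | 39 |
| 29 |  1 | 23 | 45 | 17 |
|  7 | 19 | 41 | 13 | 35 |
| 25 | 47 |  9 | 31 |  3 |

Row 1: 43 + 15 + 37 + (-1) + 21 = 115.
Row 2: 11 + 33 + 5 + 27 + 39 = 115.
Row 3: 29 + 1 + 23 + 45 + 17 = 115.
Row 4: 7 + 19 + 41 + 13 + 35 = 115.
Row 5: 25 + 47 + 9 + 31 + 3 = 115.
Column 1: 43 + 11 + 29 + 7 + 25 = 115.
Column 2: 15 + 33 + 1 + 19 + 47 = 115.
Column 3: 37 + 5 + 23 + 41 + 9 = 115.
Column 4: -1 + 27 + 45 + 13 + 31 = 115.
Column 5: 21 + 39 + 17 + 35 + 3 = 115.
Main diagonal: 43 + 33 + 23 + 13 + 3 = 115.
Anti-diagonal: 21 + 27 + 23 + 19 + 25 = 115.
All lines sum to 115.

Yes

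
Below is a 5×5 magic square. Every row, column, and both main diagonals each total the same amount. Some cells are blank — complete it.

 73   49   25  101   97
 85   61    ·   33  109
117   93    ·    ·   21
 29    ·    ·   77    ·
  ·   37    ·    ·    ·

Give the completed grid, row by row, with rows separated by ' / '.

73 49 25 101 97 / 85 61 57 33 109 / 117 93 69 45 21 / 29 105 81 77 53 / 41 37 113 89 65

Row 1 is already complete: 73 + 49 + 25 + 101 + 97 = 345, so that is the magic constant.
The remaining cell in row 2 is (2,3) = 345 − 288 = 57.
Column 1 needs 345; the known cells sum to 304, so (5,1) = 41.
Column 2 must total 345; the given cells sum to 240, so (4,2) = 105.
Anti-diagonal: 97 + 33 + 105 + 41 + ? = 345, so (3,3) = 69.
Row 3 needs 345; the known cells sum to 300, so (3,4) = 45.
Column 4: 101 + 33 + 45 + 77 + ? = 345, so (5,4) = 89.
Using main diagonal: 73 + 61 + 69 + 77 + ? → (5,5) = 345 − 280 = 65.
Using row 5: 41 + 37 + 89 + 65 + ? → (5,3) = 345 − 232 = 113.
Column 3 needs 345; the known cells sum to 264, so (4,3) = 81.
Column 5: 97 + 109 + 21 + 65 + ? = 345, so (4,5) = 53.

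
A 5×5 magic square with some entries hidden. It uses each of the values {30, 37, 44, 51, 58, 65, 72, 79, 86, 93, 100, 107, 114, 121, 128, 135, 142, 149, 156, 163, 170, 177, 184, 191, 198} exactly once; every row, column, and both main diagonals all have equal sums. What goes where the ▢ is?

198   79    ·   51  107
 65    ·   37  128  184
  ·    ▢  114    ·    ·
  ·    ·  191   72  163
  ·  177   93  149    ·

The 25 entries sum to 2850, so each line sums to 2850/5 = 570.
Row 1 needs 570; the known cells sum to 435, so (1,3) = 135.
Row 2 needs 570; the known cells sum to 414, so (2,2) = 156.
Column 4 must total 570; the given cells sum to 400, so (3,4) = 170.
Main diagonal must total 570; the given cells sum to 540, so (5,5) = 30.
Using row 5: 177 + 93 + 149 + 30 + ? → (5,1) = 570 − 449 = 121.
Using column 5: 107 + 184 + 163 + 30 + ? → (3,5) = 570 − 484 = 86.
Anti-diagonal: 107 + 128 + 114 + 121 + ? = 570, so (4,2) = 100.
The remaining cell in row 4 is (4,1) = 570 − 526 = 44.
Column 1 needs 570; the known cells sum to 428, so (3,1) = 142.
Column 2: 79 + 156 + 100 + 177 + ? = 570, so (3,2) = 58.

58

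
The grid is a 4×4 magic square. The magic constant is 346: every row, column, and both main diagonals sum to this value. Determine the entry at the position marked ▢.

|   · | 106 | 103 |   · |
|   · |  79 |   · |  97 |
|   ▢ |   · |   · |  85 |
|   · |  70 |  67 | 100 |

76

Row 4: 70 + 67 + 100 + ? = 346, so (4,1) = 109.
Column 2: 106 + 79 + 70 + ? = 346, so (3,2) = 91.
Column 4: 97 + 85 + 100 + ? = 346, so (1,4) = 64.
The remaining cell in anti-diagonal is (2,3) = 346 − 264 = 82.
Row 1 needs 346; the known cells sum to 273, so (1,1) = 73.
Row 2 must total 346; the given cells sum to 258, so (2,1) = 88.
Column 1: 73 + 88 + 109 + ? = 346, so (3,1) = 76.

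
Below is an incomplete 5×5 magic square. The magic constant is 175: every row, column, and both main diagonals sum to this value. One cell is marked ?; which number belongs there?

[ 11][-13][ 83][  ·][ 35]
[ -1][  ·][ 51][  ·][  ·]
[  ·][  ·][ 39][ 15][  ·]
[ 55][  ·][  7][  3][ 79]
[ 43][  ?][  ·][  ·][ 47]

19

From row 1, 175 − (11 + (-13) + 83 + 35) gives (1,4) = 59.
Row 4: 55 + 7 + 3 + 79 + ? = 175, so (4,2) = 31.
Column 1 must total 175; the given cells sum to 108, so (3,1) = 67.
Column 3 must total 175; the given cells sum to 180, so (5,3) = -5.
Using main diagonal: 11 + 39 + 3 + 47 + ? → (2,2) = 175 − 100 = 75.
Anti-diagonal must total 175; the given cells sum to 148, so (2,4) = 27.
Row 2 must total 175; the given cells sum to 152, so (2,5) = 23.
The remaining cell in column 4 is (5,4) = 175 − 104 = 71.
From column 5, 175 − (35 + 23 + 79 + 47) gives (3,5) = -9.
Row 3: 67 + 39 + 15 + (-9) + ? = 175, so (3,2) = 63.
Row 5: 43 + (-5) + 71 + 47 + ? = 175, so (5,2) = 19.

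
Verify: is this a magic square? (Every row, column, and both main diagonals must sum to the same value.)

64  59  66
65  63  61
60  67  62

Yes

Row 1: 64 + 59 + 66 = 189.
Row 2: 65 + 63 + 61 = 189.
Row 3: 60 + 67 + 62 = 189.
Column 1: 64 + 65 + 60 = 189.
Column 2: 59 + 63 + 67 = 189.
Column 3: 66 + 61 + 62 = 189.
Main diagonal: 64 + 63 + 62 = 189.
Anti-diagonal: 66 + 63 + 60 = 189.
All lines sum to 189.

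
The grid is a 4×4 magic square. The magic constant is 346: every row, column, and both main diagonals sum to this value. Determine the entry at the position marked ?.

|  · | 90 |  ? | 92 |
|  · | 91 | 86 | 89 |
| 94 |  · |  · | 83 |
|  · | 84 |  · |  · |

79

Row 2: 91 + 86 + 89 + ? = 346, so (2,1) = 80.
From column 2, 346 − (90 + 91 + 84) gives (3,2) = 81.
From column 4, 346 − (92 + 89 + 83) gives (4,4) = 82.
The remaining cell in anti-diagonal is (4,1) = 346 − 259 = 87.
From row 3, 346 − (94 + 81 + 83) gives (3,3) = 88.
The remaining cell in row 4 is (4,3) = 346 − 253 = 93.
Column 1 must total 346; the given cells sum to 261, so (1,1) = 85.
Column 3: 86 + 88 + 93 + ? = 346, so (1,3) = 79.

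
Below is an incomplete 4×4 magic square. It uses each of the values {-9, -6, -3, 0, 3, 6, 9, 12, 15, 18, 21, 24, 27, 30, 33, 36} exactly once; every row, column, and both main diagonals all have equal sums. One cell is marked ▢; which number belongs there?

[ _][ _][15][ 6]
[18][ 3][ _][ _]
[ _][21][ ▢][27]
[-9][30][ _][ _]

The 16 entries sum to 216, so each line sums to 216/4 = 54.
Column 2 needs 54; the known cells sum to 54, so (1,2) = 0.
The remaining cell in anti-diagonal is (2,3) = 54 − 18 = 36.
From row 1, 54 − (0 + 15 + 6) gives (1,1) = 33.
Row 2 needs 54; the known cells sum to 57, so (2,4) = -3.
Using column 1: 33 + 18 + (-9) + ? → (3,1) = 54 − 42 = 12.
Using column 4: 6 + (-3) + 27 + ? → (4,4) = 54 − 30 = 24.
Main diagonal needs 54; the known cells sum to 60, so (3,3) = -6.

-6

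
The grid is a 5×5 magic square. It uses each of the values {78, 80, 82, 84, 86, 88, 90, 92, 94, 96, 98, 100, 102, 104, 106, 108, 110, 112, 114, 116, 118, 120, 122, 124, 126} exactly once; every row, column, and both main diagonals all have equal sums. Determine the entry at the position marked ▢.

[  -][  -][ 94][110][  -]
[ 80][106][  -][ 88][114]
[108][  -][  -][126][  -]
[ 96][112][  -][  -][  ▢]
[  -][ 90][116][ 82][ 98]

The 25 entries sum to 2550, so each line sums to 2550/5 = 510.
Using row 2: 80 + 106 + 88 + 114 + ? → (2,3) = 510 − 388 = 122.
From row 5, 510 − (90 + 116 + 82 + 98) gives (5,1) = 124.
The remaining cell in column 1 is (1,1) = 510 − 408 = 102.
From column 4, 510 − (110 + 88 + 126 + 82) gives (4,4) = 104.
Using main diagonal: 102 + 106 + 104 + 98 + ? → (3,3) = 510 − 410 = 100.
Using anti-diagonal: 88 + 100 + 112 + 124 + ? → (1,5) = 510 − 424 = 86.
Row 1 needs 510; the known cells sum to 392, so (1,2) = 118.
Column 2: 118 + 106 + 112 + 90 + ? = 510, so (3,2) = 84.
Column 3 must total 510; the given cells sum to 432, so (4,3) = 78.
Using row 3: 108 + 84 + 100 + 126 + ? → (3,5) = 510 − 418 = 92.
Row 4 needs 510; the known cells sum to 390, so (4,5) = 120.

120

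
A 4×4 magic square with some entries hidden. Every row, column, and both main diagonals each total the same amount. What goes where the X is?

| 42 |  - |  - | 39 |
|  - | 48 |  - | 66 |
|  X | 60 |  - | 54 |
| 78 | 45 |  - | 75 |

Column 4 is complete and sums to 234; that is the magic constant.
Row 4 needs 234; the known cells sum to 198, so (4,3) = 36.
Column 2 needs 234; the known cells sum to 153, so (1,2) = 81.
From main diagonal, 234 − (42 + 48 + 75) gives (3,3) = 69.
Anti-diagonal needs 234; the known cells sum to 177, so (2,3) = 57.
Row 1 needs 234; the known cells sum to 162, so (1,3) = 72.
Row 2: 48 + 57 + 66 + ? = 234, so (2,1) = 63.
Row 3: 60 + 69 + 54 + ? = 234, so (3,1) = 51.

51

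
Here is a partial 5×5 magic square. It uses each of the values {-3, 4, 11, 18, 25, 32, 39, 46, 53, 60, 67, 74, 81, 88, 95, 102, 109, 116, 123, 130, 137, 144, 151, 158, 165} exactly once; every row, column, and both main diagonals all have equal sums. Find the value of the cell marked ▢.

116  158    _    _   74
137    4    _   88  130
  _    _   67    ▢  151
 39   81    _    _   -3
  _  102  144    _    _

The 25 entries sum to 2025, so each line sums to 2025/5 = 405.
Row 2 must total 405; the given cells sum to 359, so (2,3) = 46.
From column 2, 405 − (158 + 4 + 81 + 102) gives (3,2) = 60.
From column 5, 405 − (74 + 130 + 151 + (-3)) gives (5,5) = 53.
Main diagonal: 116 + 4 + 67 + 53 + ? = 405, so (4,4) = 165.
Anti-diagonal needs 405; the known cells sum to 310, so (5,1) = 95.
From row 4, 405 − (39 + 81 + 165 + (-3)) gives (4,3) = 123.
Row 5: 95 + 102 + 144 + 53 + ? = 405, so (5,4) = 11.
Column 1 must total 405; the given cells sum to 387, so (3,1) = 18.
Column 3 must total 405; the given cells sum to 380, so (1,3) = 25.
The remaining cell in row 1 is (1,4) = 405 − 373 = 32.
From row 3, 405 − (18 + 60 + 67 + 151) gives (3,4) = 109.

109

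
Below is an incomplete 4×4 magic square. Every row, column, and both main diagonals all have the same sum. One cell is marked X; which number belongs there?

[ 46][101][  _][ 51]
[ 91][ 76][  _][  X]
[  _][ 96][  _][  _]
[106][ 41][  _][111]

Column 2 is complete and sums to 314; that is the magic constant.
Row 1 must total 314; the given cells sum to 198, so (1,3) = 116.
Row 4 needs 314; the known cells sum to 258, so (4,3) = 56.
Using column 1: 46 + 91 + 106 + ? → (3,1) = 314 − 243 = 71.
Using main diagonal: 46 + 76 + 111 + ? → (3,3) = 314 − 233 = 81.
From anti-diagonal, 314 − (51 + 96 + 106) gives (2,3) = 61.
Using row 2: 91 + 76 + 61 + ? → (2,4) = 314 − 228 = 86.

86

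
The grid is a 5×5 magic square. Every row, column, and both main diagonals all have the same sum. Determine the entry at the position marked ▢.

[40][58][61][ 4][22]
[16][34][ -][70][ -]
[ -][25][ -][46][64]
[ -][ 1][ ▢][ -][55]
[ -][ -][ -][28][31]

Row 1 is complete and sums to 185; that is the magic constant.
Column 2 must total 185; the given cells sum to 118, so (5,2) = 67.
Column 4: 4 + 70 + 46 + 28 + ? = 185, so (4,4) = 37.
The remaining cell in column 5 is (2,5) = 185 − 172 = 13.
The remaining cell in main diagonal is (3,3) = 185 − 142 = 43.
Using anti-diagonal: 22 + 70 + 43 + 1 + ? → (5,1) = 185 − 136 = 49.
From row 2, 185 − (16 + 34 + 70 + 13) gives (2,3) = 52.
Using row 3: 25 + 43 + 46 + 64 + ? → (3,1) = 185 − 178 = 7.
From row 5, 185 − (49 + 67 + 28 + 31) gives (5,3) = 10.
Column 1: 40 + 16 + 7 + 49 + ? = 185, so (4,1) = 73.
Column 3 must total 185; the given cells sum to 166, so (4,3) = 19.

19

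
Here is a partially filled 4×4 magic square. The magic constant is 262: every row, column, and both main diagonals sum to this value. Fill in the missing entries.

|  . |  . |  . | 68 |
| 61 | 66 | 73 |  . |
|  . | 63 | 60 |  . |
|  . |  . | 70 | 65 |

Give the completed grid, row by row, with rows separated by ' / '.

Row 2 must total 262; the given cells sum to 200, so (2,4) = 62.
Using column 3: 73 + 60 + 70 + ? → (1,3) = 262 − 203 = 59.
Column 4 needs 262; the known cells sum to 195, so (3,4) = 67.
Main diagonal must total 262; the given cells sum to 191, so (1,1) = 71.
Anti-diagonal must total 262; the given cells sum to 204, so (4,1) = 58.
The remaining cell in row 1 is (1,2) = 262 − 198 = 64.
Using row 3: 63 + 60 + 67 + ? → (3,1) = 262 − 190 = 72.
Using row 4: 58 + 70 + 65 + ? → (4,2) = 262 − 193 = 69.

71 64 59 68 / 61 66 73 62 / 72 63 60 67 / 58 69 70 65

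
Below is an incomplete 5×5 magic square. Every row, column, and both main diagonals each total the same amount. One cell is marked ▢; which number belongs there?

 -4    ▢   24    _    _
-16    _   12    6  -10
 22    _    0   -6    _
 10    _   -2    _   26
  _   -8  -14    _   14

Column 3 is complete and sums to 20; that is the magic constant.
From row 2, 20 − (-16 + 12 + 6 + (-10)) gives (2,2) = 28.
From column 1, 20 − (-4 + (-16) + 22 + 10) gives (5,1) = 8.
Using main diagonal: -4 + 28 + 0 + 14 + ? → (4,4) = 20 − 38 = -18.
Row 4 needs 20; the known cells sum to 16, so (4,2) = 4.
Row 5: 8 + (-8) + (-14) + 14 + ? = 20, so (5,4) = 20.
The remaining cell in column 4 is (1,4) = 20 − 2 = 18.
Anti-diagonal: 6 + 0 + 4 + 8 + ? = 20, so (1,5) = 2.
Row 1: -4 + 24 + 18 + 2 + ? = 20, so (1,2) = -20.

-20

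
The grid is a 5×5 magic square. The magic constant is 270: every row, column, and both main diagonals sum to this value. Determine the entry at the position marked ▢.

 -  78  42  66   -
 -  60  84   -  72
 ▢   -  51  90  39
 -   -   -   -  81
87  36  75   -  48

Using row 5: 87 + 36 + 75 + 48 + ? → (5,4) = 270 − 246 = 24.
Using column 3: 42 + 84 + 51 + 75 + ? → (4,3) = 270 − 252 = 18.
Column 5 needs 270; the known cells sum to 240, so (1,5) = 30.
Row 1 needs 270; the known cells sum to 216, so (1,1) = 54.
Main diagonal must total 270; the given cells sum to 213, so (4,4) = 57.
Column 4: 66 + 90 + 57 + 24 + ? = 270, so (2,4) = 33.
Anti-diagonal: 30 + 33 + 51 + 87 + ? = 270, so (4,2) = 69.
Using row 2: 60 + 84 + 33 + 72 + ? → (2,1) = 270 − 249 = 21.
Row 4: 69 + 18 + 57 + 81 + ? = 270, so (4,1) = 45.
The remaining cell in column 1 is (3,1) = 270 − 207 = 63.

63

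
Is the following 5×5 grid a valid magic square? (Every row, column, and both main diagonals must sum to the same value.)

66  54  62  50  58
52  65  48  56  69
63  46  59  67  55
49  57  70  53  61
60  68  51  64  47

Row 1: 66 + 54 + 62 + 50 + 58 = 290.
Row 2: 52 + 65 + 48 + 56 + 69 = 290.
Row 3: 63 + 46 + 59 + 67 + 55 = 290.
Row 4: 49 + 57 + 70 + 53 + 61 = 290.
Row 5: 60 + 68 + 51 + 64 + 47 = 290.
Column 1: 66 + 52 + 63 + 49 + 60 = 290.
Column 2: 54 + 65 + 46 + 57 + 68 = 290.
Column 3: 62 + 48 + 59 + 70 + 51 = 290.
Column 4: 50 + 56 + 67 + 53 + 64 = 290.
Column 5: 58 + 69 + 55 + 61 + 47 = 290.
Main diagonal: 66 + 65 + 59 + 53 + 47 = 290.
Anti-diagonal: 58 + 56 + 59 + 57 + 60 = 290.
All lines sum to 290.

Yes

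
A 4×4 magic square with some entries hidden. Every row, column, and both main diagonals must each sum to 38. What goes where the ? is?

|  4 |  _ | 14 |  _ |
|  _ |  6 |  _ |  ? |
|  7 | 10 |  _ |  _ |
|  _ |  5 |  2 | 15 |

Row 4 needs 38; the known cells sum to 22, so (4,1) = 16.
From column 1, 38 − (4 + 7 + 16) gives (2,1) = 11.
Column 2 must total 38; the given cells sum to 21, so (1,2) = 17.
From main diagonal, 38 − (4 + 6 + 15) gives (3,3) = 13.
Row 1 needs 38; the known cells sum to 35, so (1,4) = 3.
Row 3: 7 + 10 + 13 + ? = 38, so (3,4) = 8.
Column 3 must total 38; the given cells sum to 29, so (2,3) = 9.
Using column 4: 3 + 8 + 15 + ? → (2,4) = 38 − 26 = 12.

12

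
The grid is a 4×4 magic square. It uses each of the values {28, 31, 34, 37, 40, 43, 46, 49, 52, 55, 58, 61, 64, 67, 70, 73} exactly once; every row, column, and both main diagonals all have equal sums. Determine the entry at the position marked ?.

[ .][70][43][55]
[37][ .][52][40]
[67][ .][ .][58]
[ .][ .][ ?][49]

61

The 16 entries sum to 808, so each line sums to 808/4 = 202.
Using row 1: 70 + 43 + 55 + ? → (1,1) = 202 − 168 = 34.
From row 2, 202 − (37 + 52 + 40) gives (2,2) = 73.
Column 1 must total 202; the given cells sum to 138, so (4,1) = 64.
Main diagonal must total 202; the given cells sum to 156, so (3,3) = 46.
The remaining cell in anti-diagonal is (3,2) = 202 − 171 = 31.
From column 2, 202 − (70 + 73 + 31) gives (4,2) = 28.
Column 3: 43 + 52 + 46 + ? = 202, so (4,3) = 61.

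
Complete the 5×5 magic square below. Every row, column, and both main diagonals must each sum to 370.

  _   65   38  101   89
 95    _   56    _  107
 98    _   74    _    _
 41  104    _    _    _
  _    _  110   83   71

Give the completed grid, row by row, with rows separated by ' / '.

77 65 38 101 89 / 95 68 56 44 107 / 98 86 74 62 50 / 41 104 92 80 53 / 59 47 110 83 71

The remaining cell in row 1 is (1,1) = 370 − 293 = 77.
Column 1 needs 370; the known cells sum to 311, so (5,1) = 59.
Column 3: 38 + 56 + 74 + 110 + ? = 370, so (4,3) = 92.
The remaining cell in anti-diagonal is (2,4) = 370 − 326 = 44.
Row 2 must total 370; the given cells sum to 302, so (2,2) = 68.
Using row 5: 59 + 110 + 83 + 71 + ? → (5,2) = 370 − 323 = 47.
From column 2, 370 − (65 + 68 + 104 + 47) gives (3,2) = 86.
Main diagonal must total 370; the given cells sum to 290, so (4,4) = 80.
Row 4 must total 370; the given cells sum to 317, so (4,5) = 53.
Column 4: 101 + 44 + 80 + 83 + ? = 370, so (3,4) = 62.
Column 5: 89 + 107 + 53 + 71 + ? = 370, so (3,5) = 50.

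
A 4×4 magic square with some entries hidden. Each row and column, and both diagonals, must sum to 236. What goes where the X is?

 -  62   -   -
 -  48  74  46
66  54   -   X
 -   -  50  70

Row 2: 48 + 74 + 46 + ? = 236, so (2,1) = 68.
The remaining cell in column 2 is (4,2) = 236 − 164 = 72.
Row 4 must total 236; the given cells sum to 192, so (4,1) = 44.
Column 1: 68 + 66 + 44 + ? = 236, so (1,1) = 58.
The remaining cell in main diagonal is (3,3) = 236 − 176 = 60.
The remaining cell in anti-diagonal is (1,4) = 236 − 172 = 64.
Row 1 needs 236; the known cells sum to 184, so (1,3) = 52.
Row 3: 66 + 54 + 60 + ? = 236, so (3,4) = 56.

56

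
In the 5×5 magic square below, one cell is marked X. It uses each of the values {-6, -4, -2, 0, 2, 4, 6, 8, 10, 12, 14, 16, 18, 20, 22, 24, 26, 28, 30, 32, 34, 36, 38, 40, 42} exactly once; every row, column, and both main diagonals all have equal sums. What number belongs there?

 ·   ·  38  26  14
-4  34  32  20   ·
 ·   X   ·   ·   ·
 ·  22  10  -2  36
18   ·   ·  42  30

28

The 25 entries sum to 450, so each line sums to 450/5 = 90.
The remaining cell in row 2 is (2,5) = 90 − 82 = 8.
Using row 4: 22 + 10 + (-2) + 36 + ? → (4,1) = 90 − 66 = 24.
The remaining cell in column 4 is (3,4) = 90 − 86 = 4.
Column 5: 14 + 8 + 36 + 30 + ? = 90, so (3,5) = 2.
Anti-diagonal: 14 + 20 + 22 + 18 + ? = 90, so (3,3) = 16.
Using column 3: 38 + 32 + 16 + 10 + ? → (5,3) = 90 − 96 = -6.
The remaining cell in main diagonal is (1,1) = 90 − 78 = 12.
Row 1 must total 90; the given cells sum to 90, so (1,2) = 0.
Using row 5: 18 + (-6) + 42 + 30 + ? → (5,2) = 90 − 84 = 6.
Using column 1: 12 + (-4) + 24 + 18 + ? → (3,1) = 90 − 50 = 40.
The remaining cell in column 2 is (3,2) = 90 − 62 = 28.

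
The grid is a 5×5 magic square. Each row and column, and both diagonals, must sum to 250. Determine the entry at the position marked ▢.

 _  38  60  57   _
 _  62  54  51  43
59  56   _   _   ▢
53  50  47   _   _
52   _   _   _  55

42

Row 2: 62 + 54 + 51 + 43 + ? = 250, so (2,1) = 40.
Column 1 needs 250; the known cells sum to 204, so (1,1) = 46.
Using column 2: 38 + 62 + 56 + 50 + ? → (5,2) = 250 − 206 = 44.
Row 1: 46 + 38 + 60 + 57 + ? = 250, so (1,5) = 49.
Anti-diagonal needs 250; the known cells sum to 202, so (3,3) = 48.
From column 3, 250 − (60 + 54 + 48 + 47) gives (5,3) = 41.
From main diagonal, 250 − (46 + 62 + 48 + 55) gives (4,4) = 39.
From row 4, 250 − (53 + 50 + 47 + 39) gives (4,5) = 61.
Using row 5: 52 + 44 + 41 + 55 + ? → (5,4) = 250 − 192 = 58.
The remaining cell in column 4 is (3,4) = 250 − 205 = 45.
Column 5 needs 250; the known cells sum to 208, so (3,5) = 42.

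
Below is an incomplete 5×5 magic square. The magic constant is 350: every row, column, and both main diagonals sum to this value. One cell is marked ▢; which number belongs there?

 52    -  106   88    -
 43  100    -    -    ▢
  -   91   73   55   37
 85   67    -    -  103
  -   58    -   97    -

61

From row 3, 350 − (91 + 73 + 55 + 37) gives (3,1) = 94.
Column 1 must total 350; the given cells sum to 274, so (5,1) = 76.
Column 2 needs 350; the known cells sum to 316, so (1,2) = 34.
Row 1: 52 + 34 + 106 + 88 + ? = 350, so (1,5) = 70.
From anti-diagonal, 350 − (70 + 73 + 67 + 76) gives (2,4) = 64.
Using column 4: 88 + 64 + 55 + 97 + ? → (4,4) = 350 − 304 = 46.
The remaining cell in main diagonal is (5,5) = 350 − 271 = 79.
From row 4, 350 − (85 + 67 + 46 + 103) gives (4,3) = 49.
The remaining cell in row 5 is (5,3) = 350 − 310 = 40.
Using column 3: 106 + 73 + 49 + 40 + ? → (2,3) = 350 − 268 = 82.
Column 5 needs 350; the known cells sum to 289, so (2,5) = 61.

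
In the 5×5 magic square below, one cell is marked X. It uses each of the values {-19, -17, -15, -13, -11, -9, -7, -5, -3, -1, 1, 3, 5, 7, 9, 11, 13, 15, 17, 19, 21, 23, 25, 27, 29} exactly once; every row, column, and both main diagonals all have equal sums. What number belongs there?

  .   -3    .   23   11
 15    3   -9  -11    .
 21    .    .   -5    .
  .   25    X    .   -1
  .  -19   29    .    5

13

The 25 entries sum to 125, so each line sums to 125/5 = 25.
Row 2: 15 + 3 + (-9) + (-11) + ? = 25, so (2,5) = 27.
The remaining cell in column 2 is (3,2) = 25 − 6 = 19.
Column 5: 11 + 27 + (-1) + 5 + ? = 25, so (3,5) = -17.
Row 3: 21 + 19 + (-5) + (-17) + ? = 25, so (3,3) = 7.
Using anti-diagonal: 11 + (-11) + 7 + 25 + ? → (5,1) = 25 − 32 = -7.
Row 5: -7 + (-19) + 29 + 5 + ? = 25, so (5,4) = 17.
Column 4 needs 25; the known cells sum to 24, so (4,4) = 1.
The remaining cell in main diagonal is (1,1) = 25 − 16 = 9.
The remaining cell in row 1 is (1,3) = 25 − 40 = -15.
Column 1: 9 + 15 + 21 + (-7) + ? = 25, so (4,1) = -13.
Using column 3: -15 + (-9) + 7 + 29 + ? → (4,3) = 25 − 12 = 13.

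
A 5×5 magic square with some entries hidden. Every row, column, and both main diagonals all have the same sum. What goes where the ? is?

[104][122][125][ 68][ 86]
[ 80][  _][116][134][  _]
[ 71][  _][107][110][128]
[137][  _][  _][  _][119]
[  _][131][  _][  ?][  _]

92

Row 1 is complete and sums to 505; that is the magic constant.
Using row 3: 71 + 107 + 110 + 128 + ? → (3,2) = 505 − 416 = 89.
Using column 1: 104 + 80 + 71 + 137 + ? → (5,1) = 505 − 392 = 113.
The remaining cell in anti-diagonal is (4,2) = 505 − 440 = 65.
Column 2 needs 505; the known cells sum to 407, so (2,2) = 98.
Row 2 must total 505; the given cells sum to 428, so (2,5) = 77.
Column 5 needs 505; the known cells sum to 410, so (5,5) = 95.
The remaining cell in main diagonal is (4,4) = 505 − 404 = 101.
Row 4 needs 505; the known cells sum to 422, so (4,3) = 83.
Column 3 must total 505; the given cells sum to 431, so (5,3) = 74.
From column 4, 505 − (68 + 134 + 110 + 101) gives (5,4) = 92.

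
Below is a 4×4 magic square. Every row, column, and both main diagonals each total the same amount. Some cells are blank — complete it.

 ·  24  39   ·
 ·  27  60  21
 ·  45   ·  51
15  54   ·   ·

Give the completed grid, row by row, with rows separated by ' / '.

Column 2 is already complete: 24 + 27 + 45 + 54 = 150, so that is the magic constant.
From row 2, 150 − (27 + 60 + 21) gives (2,1) = 42.
Using anti-diagonal: 60 + 45 + 15 + ? → (1,4) = 150 − 120 = 30.
Row 1 must total 150; the given cells sum to 93, so (1,1) = 57.
Column 1 must total 150; the given cells sum to 114, so (3,1) = 36.
The remaining cell in column 4 is (4,4) = 150 − 102 = 48.
Main diagonal needs 150; the known cells sum to 132, so (3,3) = 18.
Row 4 must total 150; the given cells sum to 117, so (4,3) = 33.

57 24 39 30 / 42 27 60 21 / 36 45 18 51 / 15 54 33 48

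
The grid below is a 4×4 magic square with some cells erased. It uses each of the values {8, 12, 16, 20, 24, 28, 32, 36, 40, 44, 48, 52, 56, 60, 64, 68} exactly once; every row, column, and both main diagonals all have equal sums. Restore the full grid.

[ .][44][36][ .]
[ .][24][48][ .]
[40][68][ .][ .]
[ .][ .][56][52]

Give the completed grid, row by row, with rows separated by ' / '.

The 16 entries sum to 608, so each line sums to 608/4 = 152.
The remaining cell in column 2 is (4,2) = 152 − 136 = 16.
Column 3 needs 152; the known cells sum to 140, so (3,3) = 12.
The remaining cell in main diagonal is (1,1) = 152 − 88 = 64.
Row 1 needs 152; the known cells sum to 144, so (1,4) = 8.
Row 3: 40 + 68 + 12 + ? = 152, so (3,4) = 32.
Using row 4: 16 + 56 + 52 + ? → (4,1) = 152 − 124 = 28.
From column 1, 152 − (64 + 40 + 28) gives (2,1) = 20.
From column 4, 152 − (8 + 32 + 52) gives (2,4) = 60.

64 44 36 8 / 20 24 48 60 / 40 68 12 32 / 28 16 56 52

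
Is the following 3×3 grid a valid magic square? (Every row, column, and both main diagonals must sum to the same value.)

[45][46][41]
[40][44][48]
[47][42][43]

Row 1: 45 + 46 + 41 = 132.
Row 2: 40 + 44 + 48 = 132.
Row 3: 47 + 42 + 43 = 132.
Column 1: 45 + 40 + 47 = 132.
Column 2: 46 + 44 + 42 = 132.
Column 3: 41 + 48 + 43 = 132.
Main diagonal: 45 + 44 + 43 = 132.
Anti-diagonal: 41 + 44 + 47 = 132.
All lines sum to 132.

Yes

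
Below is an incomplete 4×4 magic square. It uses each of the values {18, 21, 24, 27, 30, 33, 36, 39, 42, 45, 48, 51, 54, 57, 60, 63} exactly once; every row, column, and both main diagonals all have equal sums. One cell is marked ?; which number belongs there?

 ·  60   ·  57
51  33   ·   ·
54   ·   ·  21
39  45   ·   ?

The 16 entries sum to 648, so each line sums to 648/4 = 162.
From column 1, 162 − (51 + 54 + 39) gives (1,1) = 18.
Column 2: 60 + 33 + 45 + ? = 162, so (3,2) = 24.
From anti-diagonal, 162 − (57 + 24 + 39) gives (2,3) = 42.
Row 1 must total 162; the given cells sum to 135, so (1,3) = 27.
From row 2, 162 − (51 + 33 + 42) gives (2,4) = 36.
Row 3 must total 162; the given cells sum to 99, so (3,3) = 63.
Column 3 needs 162; the known cells sum to 132, so (4,3) = 30.
Column 4 needs 162; the known cells sum to 114, so (4,4) = 48.

48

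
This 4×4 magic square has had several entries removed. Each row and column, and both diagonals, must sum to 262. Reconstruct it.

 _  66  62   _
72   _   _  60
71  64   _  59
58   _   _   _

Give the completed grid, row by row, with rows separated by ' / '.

61 66 62 73 / 72 63 67 60 / 71 64 68 59 / 58 69 65 70

From row 3, 262 − (71 + 64 + 59) gives (3,3) = 68.
Column 1 needs 262; the known cells sum to 201, so (1,1) = 61.
Using row 1: 61 + 66 + 62 + ? → (1,4) = 262 − 189 = 73.
Column 4 needs 262; the known cells sum to 192, so (4,4) = 70.
Main diagonal: 61 + 68 + 70 + ? = 262, so (2,2) = 63.
Anti-diagonal must total 262; the given cells sum to 195, so (2,3) = 67.
From column 2, 262 − (66 + 63 + 64) gives (4,2) = 69.
Column 3 must total 262; the given cells sum to 197, so (4,3) = 65.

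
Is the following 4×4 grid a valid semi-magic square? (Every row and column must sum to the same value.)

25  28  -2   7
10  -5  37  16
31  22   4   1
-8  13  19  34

Row 1: 25 + 28 + (-2) + 7 = 58.
Row 2: 10 + (-5) + 37 + 16 = 58.
Row 3: 31 + 22 + 4 + 1 = 58.
Row 4: -8 + 13 + 19 + 34 = 58.
Column 1: 25 + 10 + 31 + (-8) = 58.
Column 2: 28 + (-5) + 22 + 13 = 58.
Column 3: -2 + 37 + 4 + 19 = 58.
Column 4: 7 + 16 + 1 + 34 = 58.
All lines sum to 58.

Yes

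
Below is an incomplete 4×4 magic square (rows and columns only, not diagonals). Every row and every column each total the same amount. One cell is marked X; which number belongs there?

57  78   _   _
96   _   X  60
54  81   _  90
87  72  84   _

Column 1 is complete and sums to 294; that is the magic constant.
Using row 3: 54 + 81 + 90 + ? → (3,3) = 294 − 225 = 69.
Row 4: 87 + 72 + 84 + ? = 294, so (4,4) = 51.
Column 2 must total 294; the given cells sum to 231, so (2,2) = 63.
The remaining cell in column 4 is (1,4) = 294 − 201 = 93.
From row 1, 294 − (57 + 78 + 93) gives (1,3) = 66.
From row 2, 294 − (96 + 63 + 60) gives (2,3) = 75.

75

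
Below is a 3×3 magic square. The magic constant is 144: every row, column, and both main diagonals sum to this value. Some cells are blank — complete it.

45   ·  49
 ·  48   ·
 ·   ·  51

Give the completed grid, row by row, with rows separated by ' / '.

45 50 49 / 52 48 44 / 47 46 51

Row 1 must total 144; the given cells sum to 94, so (1,2) = 50.
Column 2 must total 144; the given cells sum to 98, so (3,2) = 46.
From column 3, 144 − (49 + 51) gives (2,3) = 44.
Anti-diagonal: 49 + 48 + ? = 144, so (3,1) = 47.
Using row 2: 48 + 44 + ? → (2,1) = 144 − 92 = 52.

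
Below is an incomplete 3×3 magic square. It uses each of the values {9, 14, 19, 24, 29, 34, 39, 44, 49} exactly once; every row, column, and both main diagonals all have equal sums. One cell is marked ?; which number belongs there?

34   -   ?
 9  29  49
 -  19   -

The 9 entries sum to 261, so each line sums to 261/3 = 87.
Column 1 needs 87; the known cells sum to 43, so (3,1) = 44.
From column 2, 87 − (29 + 19) gives (1,2) = 39.
Main diagonal: 34 + 29 + ? = 87, so (3,3) = 24.
Anti-diagonal must total 87; the given cells sum to 73, so (1,3) = 14.

14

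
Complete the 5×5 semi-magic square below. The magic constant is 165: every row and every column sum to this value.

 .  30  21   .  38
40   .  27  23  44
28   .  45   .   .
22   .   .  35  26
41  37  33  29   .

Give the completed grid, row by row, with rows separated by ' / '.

Using row 2: 40 + 27 + 23 + 44 + ? → (2,2) = 165 − 134 = 31.
From row 5, 165 − (41 + 37 + 33 + 29) gives (5,5) = 25.
Column 1 must total 165; the given cells sum to 131, so (1,1) = 34.
Column 3 needs 165; the known cells sum to 126, so (4,3) = 39.
The remaining cell in column 5 is (3,5) = 165 − 133 = 32.
Row 1 must total 165; the given cells sum to 123, so (1,4) = 42.
Row 4: 22 + 39 + 35 + 26 + ? = 165, so (4,2) = 43.
The remaining cell in column 2 is (3,2) = 165 − 141 = 24.
Column 4 needs 165; the known cells sum to 129, so (3,4) = 36.

34 30 21 42 38 / 40 31 27 23 44 / 28 24 45 36 32 / 22 43 39 35 26 / 41 37 33 29 25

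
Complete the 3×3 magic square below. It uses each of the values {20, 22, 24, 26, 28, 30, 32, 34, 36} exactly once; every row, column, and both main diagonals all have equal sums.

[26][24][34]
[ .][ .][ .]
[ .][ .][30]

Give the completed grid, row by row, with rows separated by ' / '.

The 9 entries sum to 252, so each line sums to 252/3 = 84.
The remaining cell in column 3 is (2,3) = 84 − 64 = 20.
Using main diagonal: 26 + 30 + ? → (2,2) = 84 − 56 = 28.
Anti-diagonal must total 84; the given cells sum to 62, so (3,1) = 22.
Row 2: 28 + 20 + ? = 84, so (2,1) = 36.
From row 3, 84 − (22 + 30) gives (3,2) = 32.

26 24 34 / 36 28 20 / 22 32 30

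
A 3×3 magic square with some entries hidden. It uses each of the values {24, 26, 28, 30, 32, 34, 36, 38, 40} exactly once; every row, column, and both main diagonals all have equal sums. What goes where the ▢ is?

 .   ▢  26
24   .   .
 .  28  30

The 9 entries sum to 288, so each line sums to 288/3 = 96.
Using row 3: 28 + 30 + ? → (3,1) = 96 − 58 = 38.
Column 1 must total 96; the given cells sum to 62, so (1,1) = 34.
The remaining cell in column 3 is (2,3) = 96 − 56 = 40.
Using main diagonal: 34 + 30 + ? → (2,2) = 96 − 64 = 32.
Using row 1: 34 + 26 + ? → (1,2) = 96 − 60 = 36.

36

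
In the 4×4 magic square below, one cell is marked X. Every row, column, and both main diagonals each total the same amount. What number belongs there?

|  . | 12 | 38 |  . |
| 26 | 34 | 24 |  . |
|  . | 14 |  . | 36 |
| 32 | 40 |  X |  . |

10

Column 2 is complete and sums to 100; that is the magic constant.
Using row 2: 26 + 34 + 24 + ? → (2,4) = 100 − 84 = 16.
Anti-diagonal: 24 + 14 + 32 + ? = 100, so (1,4) = 30.
Row 1 must total 100; the given cells sum to 80, so (1,1) = 20.
Using column 1: 20 + 26 + 32 + ? → (3,1) = 100 − 78 = 22.
The remaining cell in column 4 is (4,4) = 100 − 82 = 18.
From main diagonal, 100 − (20 + 34 + 18) gives (3,3) = 28.
Row 4: 32 + 40 + 18 + ? = 100, so (4,3) = 10.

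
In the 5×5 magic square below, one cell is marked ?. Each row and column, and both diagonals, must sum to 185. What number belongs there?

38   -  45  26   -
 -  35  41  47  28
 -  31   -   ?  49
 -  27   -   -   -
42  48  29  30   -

43

Row 2: 35 + 41 + 47 + 28 + ? = 185, so (2,1) = 34.
Using row 5: 42 + 48 + 29 + 30 + ? → (5,5) = 185 − 149 = 36.
Using column 2: 35 + 31 + 27 + 48 + ? → (1,2) = 185 − 141 = 44.
From row 1, 185 − (38 + 44 + 45 + 26) gives (1,5) = 32.
Column 5 must total 185; the given cells sum to 145, so (4,5) = 40.
Using anti-diagonal: 32 + 47 + 27 + 42 + ? → (3,3) = 185 − 148 = 37.
Using column 3: 45 + 41 + 37 + 29 + ? → (4,3) = 185 − 152 = 33.
Main diagonal: 38 + 35 + 37 + 36 + ? = 185, so (4,4) = 39.
Row 4 must total 185; the given cells sum to 139, so (4,1) = 46.
Column 1 must total 185; the given cells sum to 160, so (3,1) = 25.
Column 4 needs 185; the known cells sum to 142, so (3,4) = 43.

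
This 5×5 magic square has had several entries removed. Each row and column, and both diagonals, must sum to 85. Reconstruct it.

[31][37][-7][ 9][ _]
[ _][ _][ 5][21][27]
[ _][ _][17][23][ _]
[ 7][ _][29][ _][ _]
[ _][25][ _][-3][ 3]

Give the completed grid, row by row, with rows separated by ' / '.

31 37 -7 9 15 / 33 -1 5 21 27 / -5 11 17 23 39 / 7 13 29 35 1 / 19 25 41 -3 3

From row 1, 85 − (31 + 37 + (-7) + 9) gives (1,5) = 15.
Using column 3: -7 + 5 + 17 + 29 + ? → (5,3) = 85 − 44 = 41.
Column 4: 9 + 21 + 23 + (-3) + ? = 85, so (4,4) = 35.
The remaining cell in main diagonal is (2,2) = 85 − 86 = -1.
Row 2: -1 + 5 + 21 + 27 + ? = 85, so (2,1) = 33.
Using row 5: 25 + 41 + (-3) + 3 + ? → (5,1) = 85 − 66 = 19.
The remaining cell in column 1 is (3,1) = 85 − 90 = -5.
Anti-diagonal must total 85; the given cells sum to 72, so (4,2) = 13.
From row 4, 85 − (7 + 13 + 29 + 35) gives (4,5) = 1.
From column 2, 85 − (37 + (-1) + 13 + 25) gives (3,2) = 11.
Column 5: 15 + 27 + 1 + 3 + ? = 85, so (3,5) = 39.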